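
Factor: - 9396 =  - 2^2*3^4*29^1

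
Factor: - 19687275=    - 3^2*5^2*17^1*5147^1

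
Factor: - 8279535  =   - 3^1*5^1*11^1*19^2*139^1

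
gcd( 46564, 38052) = 28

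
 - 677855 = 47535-725390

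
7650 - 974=6676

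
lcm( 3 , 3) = 3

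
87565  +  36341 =123906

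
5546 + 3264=8810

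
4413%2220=2193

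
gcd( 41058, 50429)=1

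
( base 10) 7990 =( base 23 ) f29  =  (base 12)475a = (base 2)1111100110110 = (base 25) cjf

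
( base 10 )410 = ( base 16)19a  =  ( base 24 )H2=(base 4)12122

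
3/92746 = 3/92746 = 0.00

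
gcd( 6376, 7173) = 797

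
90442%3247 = 2773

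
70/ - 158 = - 1 + 44/79 =- 0.44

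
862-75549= - 74687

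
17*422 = 7174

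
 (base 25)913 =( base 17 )1299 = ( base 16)1615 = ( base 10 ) 5653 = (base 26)89b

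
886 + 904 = 1790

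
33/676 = 33/676 = 0.05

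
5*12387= 61935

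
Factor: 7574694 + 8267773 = 15842467 = 151^1 * 104917^1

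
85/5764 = 85/5764 = 0.01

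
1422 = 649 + 773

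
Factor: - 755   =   - 5^1  *151^1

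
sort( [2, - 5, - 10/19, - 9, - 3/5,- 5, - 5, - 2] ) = [ - 9, - 5, - 5, - 5, - 2, - 3/5, -10/19, 2]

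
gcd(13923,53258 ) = 1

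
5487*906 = 4971222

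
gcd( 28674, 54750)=6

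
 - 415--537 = 122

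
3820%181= 19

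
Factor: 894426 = 2^1*3^1*13^1*11467^1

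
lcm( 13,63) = 819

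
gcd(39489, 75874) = 1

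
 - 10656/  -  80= 133 + 1/5 = 133.20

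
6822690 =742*9195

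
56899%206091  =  56899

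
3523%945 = 688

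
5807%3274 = 2533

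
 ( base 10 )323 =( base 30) AN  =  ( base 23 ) E1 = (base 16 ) 143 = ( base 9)388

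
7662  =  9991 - 2329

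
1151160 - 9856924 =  - 8705764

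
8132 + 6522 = 14654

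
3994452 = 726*5502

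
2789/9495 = 2789/9495 =0.29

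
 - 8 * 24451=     -  195608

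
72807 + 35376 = 108183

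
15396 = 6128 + 9268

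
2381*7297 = 17374157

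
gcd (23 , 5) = 1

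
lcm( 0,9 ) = 0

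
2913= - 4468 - - 7381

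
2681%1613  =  1068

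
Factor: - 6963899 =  - 19^1*366521^1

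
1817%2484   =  1817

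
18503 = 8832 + 9671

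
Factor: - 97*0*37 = 0^1 = 0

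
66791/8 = 66791/8 = 8348.88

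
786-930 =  - 144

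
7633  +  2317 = 9950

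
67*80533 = 5395711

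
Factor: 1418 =2^1*709^1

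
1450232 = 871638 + 578594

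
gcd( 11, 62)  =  1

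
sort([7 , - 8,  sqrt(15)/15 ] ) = [ - 8,sqrt(15)/15, 7]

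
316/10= 31 + 3/5  =  31.60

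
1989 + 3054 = 5043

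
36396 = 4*9099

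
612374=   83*7378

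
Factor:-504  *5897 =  - 2972088 = - 2^3*3^2* 7^1*5897^1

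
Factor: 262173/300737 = 3^1*281^1*967^( - 1 ) = 843/967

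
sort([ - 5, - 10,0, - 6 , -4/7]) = [- 10, - 6,  -  5, - 4/7, 0]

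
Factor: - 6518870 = -2^1*5^1*103^1 * 6329^1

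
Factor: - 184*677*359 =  - 44719912 = - 2^3*23^1*359^1 * 677^1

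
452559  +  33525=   486084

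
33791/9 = 3754 + 5/9 = 3754.56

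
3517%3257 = 260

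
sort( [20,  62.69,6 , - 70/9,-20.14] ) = [-20.14, - 70/9, 6,  20,62.69]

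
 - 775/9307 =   -  1 + 8532/9307 = -  0.08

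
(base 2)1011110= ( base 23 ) 42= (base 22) 46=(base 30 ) 34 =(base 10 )94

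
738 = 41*18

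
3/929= 3/929 = 0.00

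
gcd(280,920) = 40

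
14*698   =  9772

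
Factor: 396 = 2^2*3^2*11^1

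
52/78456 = 13/19614= 0.00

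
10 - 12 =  - 2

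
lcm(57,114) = 114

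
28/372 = 7/93 = 0.08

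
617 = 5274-4657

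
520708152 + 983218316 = 1503926468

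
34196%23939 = 10257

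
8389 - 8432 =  - 43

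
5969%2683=603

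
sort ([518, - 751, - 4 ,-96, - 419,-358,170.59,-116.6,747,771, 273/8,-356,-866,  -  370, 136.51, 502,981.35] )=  [-866,-751, -419,-370, - 358, - 356, - 116.6, - 96,-4,273/8, 136.51,170.59, 502,518,747, 771,981.35 ]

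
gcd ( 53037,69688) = 1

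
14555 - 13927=628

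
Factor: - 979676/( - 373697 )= 2^2*17^1*47^(  -  1 )*7951^( - 1 )*14407^1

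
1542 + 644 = 2186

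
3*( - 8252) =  -24756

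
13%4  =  1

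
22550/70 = 2255/7  =  322.14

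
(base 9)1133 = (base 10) 840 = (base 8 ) 1510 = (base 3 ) 1011010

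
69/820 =69/820 = 0.08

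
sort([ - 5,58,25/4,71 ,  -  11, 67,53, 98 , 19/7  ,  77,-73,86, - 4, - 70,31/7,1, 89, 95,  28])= [ - 73,  -  70, - 11,- 5, - 4 , 1,19/7, 31/7, 25/4, 28,53,58,67,71,77,86,89, 95,98] 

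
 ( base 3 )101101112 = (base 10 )7574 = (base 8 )16626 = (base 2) 1110110010110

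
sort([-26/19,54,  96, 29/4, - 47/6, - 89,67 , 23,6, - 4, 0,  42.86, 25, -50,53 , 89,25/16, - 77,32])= [ - 89 , - 77, - 50, - 47/6, - 4, - 26/19,0, 25/16,6, 29/4,23,25,32, 42.86, 53,54,67,  89, 96] 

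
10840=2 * 5420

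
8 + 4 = 12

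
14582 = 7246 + 7336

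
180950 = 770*235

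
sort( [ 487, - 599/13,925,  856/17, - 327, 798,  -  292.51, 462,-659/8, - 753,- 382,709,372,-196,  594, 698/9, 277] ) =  [  -  753,  -  382, - 327,  -  292.51, - 196 , -659/8,-599/13,856/17,698/9 , 277,372,462,487, 594 , 709,  798,925 ]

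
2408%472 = 48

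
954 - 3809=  - 2855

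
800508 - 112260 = 688248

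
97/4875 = 97/4875 = 0.02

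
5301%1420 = 1041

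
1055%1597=1055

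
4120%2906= 1214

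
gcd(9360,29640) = 1560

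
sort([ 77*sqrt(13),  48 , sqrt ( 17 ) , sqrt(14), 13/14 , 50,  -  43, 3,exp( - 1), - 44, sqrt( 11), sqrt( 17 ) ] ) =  [-44, - 43,exp( - 1 ) , 13/14, 3,sqrt( 11),sqrt( 14 ), sqrt( 17), sqrt(17), 48,  50,77 * sqrt(13) ] 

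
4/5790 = 2/2895 = 0.00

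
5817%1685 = 762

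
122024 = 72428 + 49596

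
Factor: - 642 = - 2^1*3^1*107^1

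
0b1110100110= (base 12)65a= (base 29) 136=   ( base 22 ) 1KA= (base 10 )934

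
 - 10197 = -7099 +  - 3098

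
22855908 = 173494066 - 150638158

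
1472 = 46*32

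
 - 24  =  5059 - 5083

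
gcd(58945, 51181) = 1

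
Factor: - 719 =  - 719^1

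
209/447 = 209/447 = 0.47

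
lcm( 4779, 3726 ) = 219834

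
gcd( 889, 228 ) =1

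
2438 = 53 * 46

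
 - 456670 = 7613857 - 8070527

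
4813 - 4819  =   - 6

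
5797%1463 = 1408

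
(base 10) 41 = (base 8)51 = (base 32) 19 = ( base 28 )1d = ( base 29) 1C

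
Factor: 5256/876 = 2^1*3^1 = 6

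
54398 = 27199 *2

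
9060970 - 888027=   8172943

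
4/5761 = 4/5761 = 0.00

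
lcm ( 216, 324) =648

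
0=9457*0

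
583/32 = 583/32 = 18.22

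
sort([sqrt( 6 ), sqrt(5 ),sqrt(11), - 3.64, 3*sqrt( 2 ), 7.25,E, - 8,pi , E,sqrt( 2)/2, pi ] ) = [ - 8,  -  3.64 , sqrt( 2) /2, sqrt (5), sqrt ( 6),  E, E, pi , pi, sqrt( 11), 3*sqrt( 2), 7.25] 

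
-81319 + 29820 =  - 51499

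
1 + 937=938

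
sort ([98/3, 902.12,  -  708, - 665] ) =[-708, - 665,98/3,902.12] 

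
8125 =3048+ 5077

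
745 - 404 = 341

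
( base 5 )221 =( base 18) 37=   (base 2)111101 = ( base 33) 1s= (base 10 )61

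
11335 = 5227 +6108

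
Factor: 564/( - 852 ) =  - 47^1*71^( - 1) = - 47/71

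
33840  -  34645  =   - 805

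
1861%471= 448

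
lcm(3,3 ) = 3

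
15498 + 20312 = 35810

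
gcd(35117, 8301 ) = 1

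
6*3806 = 22836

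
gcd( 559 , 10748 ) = 1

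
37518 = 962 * 39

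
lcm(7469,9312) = 717024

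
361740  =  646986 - 285246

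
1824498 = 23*79326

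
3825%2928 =897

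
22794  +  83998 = 106792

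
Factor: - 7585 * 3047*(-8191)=189306255545 = 5^1*11^1*37^1*41^1*277^1*8191^1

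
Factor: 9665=5^1*1933^1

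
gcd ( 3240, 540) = 540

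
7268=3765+3503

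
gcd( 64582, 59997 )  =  7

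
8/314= 4/157= 0.03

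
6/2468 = 3/1234 = 0.00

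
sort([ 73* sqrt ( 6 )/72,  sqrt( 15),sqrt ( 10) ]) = [ 73*sqrt(  6) /72, sqrt(10 ), sqrt(15 )]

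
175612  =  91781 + 83831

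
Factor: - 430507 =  - 7^1*11^1*5591^1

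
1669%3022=1669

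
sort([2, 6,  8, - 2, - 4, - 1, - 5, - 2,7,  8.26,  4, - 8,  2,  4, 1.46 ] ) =[ - 8,-5, - 4, - 2, - 2, - 1,1.46,2, 2, 4,4 , 6,7,  8, 8.26 ]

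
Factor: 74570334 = 2^1*3^1*12428389^1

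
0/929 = 0= 0.00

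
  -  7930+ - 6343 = -14273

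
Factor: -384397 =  - 13^1 * 29569^1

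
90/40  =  2+1/4 = 2.25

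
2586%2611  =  2586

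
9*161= 1449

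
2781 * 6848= 19044288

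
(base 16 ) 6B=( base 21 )52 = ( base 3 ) 10222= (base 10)107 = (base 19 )5C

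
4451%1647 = 1157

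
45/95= 9/19= 0.47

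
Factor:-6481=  - 6481^1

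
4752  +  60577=65329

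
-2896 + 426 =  - 2470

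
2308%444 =88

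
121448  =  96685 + 24763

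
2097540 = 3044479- 946939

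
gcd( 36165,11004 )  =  3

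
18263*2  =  36526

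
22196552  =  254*87388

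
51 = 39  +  12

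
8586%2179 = 2049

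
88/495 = 8/45 = 0.18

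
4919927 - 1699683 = 3220244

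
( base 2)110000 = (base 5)143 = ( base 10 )48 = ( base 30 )1I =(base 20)28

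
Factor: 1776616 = 2^3*137^1*1621^1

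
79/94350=79/94350=0.00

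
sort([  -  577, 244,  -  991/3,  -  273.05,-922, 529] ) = [  -  922,  -  577,-991/3 ,-273.05,  244,  529]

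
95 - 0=95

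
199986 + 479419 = 679405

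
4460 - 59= 4401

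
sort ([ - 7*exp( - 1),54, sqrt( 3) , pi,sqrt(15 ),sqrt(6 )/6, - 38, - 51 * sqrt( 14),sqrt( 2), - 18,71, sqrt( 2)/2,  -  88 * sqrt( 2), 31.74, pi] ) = [-51 * sqrt (14), - 88*sqrt(2),-38, - 18, - 7*exp ( - 1 ),sqrt( 6)/6,sqrt( 2)/2, sqrt(2), sqrt(3 ) , pi,pi, sqrt( 15 ), 31.74, 54, 71]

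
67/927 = 67/927 = 0.07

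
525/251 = 2+ 23/251 = 2.09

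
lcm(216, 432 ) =432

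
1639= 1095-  - 544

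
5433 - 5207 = 226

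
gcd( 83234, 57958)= 2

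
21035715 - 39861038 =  - 18825323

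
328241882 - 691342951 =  - 363101069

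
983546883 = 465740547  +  517806336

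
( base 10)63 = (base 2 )111111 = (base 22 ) 2j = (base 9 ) 70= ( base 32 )1v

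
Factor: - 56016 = -2^4*3^2*389^1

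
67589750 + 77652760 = 145242510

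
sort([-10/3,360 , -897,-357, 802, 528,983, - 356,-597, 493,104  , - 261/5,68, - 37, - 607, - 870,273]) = [ - 897, - 870, - 607, - 597, - 357, - 356, - 261/5, - 37,- 10/3, 68, 104,273, 360,493, 528,802, 983 ] 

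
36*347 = 12492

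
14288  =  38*376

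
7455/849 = 2485/283 = 8.78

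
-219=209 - 428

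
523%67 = 54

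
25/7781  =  25/7781 = 0.00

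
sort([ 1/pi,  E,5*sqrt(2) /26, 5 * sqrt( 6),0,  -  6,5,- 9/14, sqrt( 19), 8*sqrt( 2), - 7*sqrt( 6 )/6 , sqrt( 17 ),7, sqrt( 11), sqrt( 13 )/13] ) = [ - 6,  -  7*sqrt ( 6 )/6, - 9/14, 0, 5*sqrt( 2 ) /26 , sqrt( 13)/13,1/pi, E, sqrt( 11) , sqrt(17), sqrt ( 19),5 , 7, 8*sqrt( 2), 5*sqrt( 6 )] 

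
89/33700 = 89/33700 =0.00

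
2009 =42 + 1967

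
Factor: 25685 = 5^1*11^1*467^1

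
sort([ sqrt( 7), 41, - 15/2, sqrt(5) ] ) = [- 15/2, sqrt( 5),sqrt(7) , 41]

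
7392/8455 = 7392/8455 = 0.87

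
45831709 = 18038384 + 27793325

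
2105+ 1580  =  3685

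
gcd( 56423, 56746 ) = 17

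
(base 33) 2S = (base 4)1132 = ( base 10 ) 94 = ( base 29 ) 37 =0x5e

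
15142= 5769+9373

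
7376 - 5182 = 2194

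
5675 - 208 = 5467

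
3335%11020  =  3335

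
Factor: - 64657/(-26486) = 83/34 = 2^( - 1)*17^(-1)*83^1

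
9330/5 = 1866= 1866.00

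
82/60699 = 82/60699 = 0.00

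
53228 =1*53228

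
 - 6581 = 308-6889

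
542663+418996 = 961659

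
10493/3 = 10493/3 = 3497.67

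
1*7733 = 7733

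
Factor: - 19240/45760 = -2^(  -  3)  *11^( - 1 )*37^1  =  - 37/88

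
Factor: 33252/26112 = 2^( - 7 ) * 163^1 = 163/128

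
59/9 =6 + 5/9 = 6.56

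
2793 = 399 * 7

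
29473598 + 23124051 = 52597649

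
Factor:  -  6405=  -3^1 * 5^1*7^1*61^1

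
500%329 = 171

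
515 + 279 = 794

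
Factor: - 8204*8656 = -2^6*7^1 * 293^1*541^1 = -  71013824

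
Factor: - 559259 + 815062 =255803^1 = 255803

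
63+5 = 68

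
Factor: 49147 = 7^2*17^1  *59^1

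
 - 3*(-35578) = 106734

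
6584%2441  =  1702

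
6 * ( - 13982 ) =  - 83892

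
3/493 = 3/493 = 0.01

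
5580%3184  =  2396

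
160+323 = 483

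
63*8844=557172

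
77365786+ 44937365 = 122303151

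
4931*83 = 409273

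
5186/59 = 5186/59=87.90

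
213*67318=14338734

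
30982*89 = 2757398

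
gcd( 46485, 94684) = 1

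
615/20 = 123/4 = 30.75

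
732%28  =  4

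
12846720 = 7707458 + 5139262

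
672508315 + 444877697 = 1117386012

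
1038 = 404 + 634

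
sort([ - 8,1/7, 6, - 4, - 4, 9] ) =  [ - 8,-4, - 4,1/7,  6,  9]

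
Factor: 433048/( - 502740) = -814/945 = - 2^1 * 3^ (- 3) * 5^(  -  1)*7^( - 1) * 11^1*37^1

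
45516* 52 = 2366832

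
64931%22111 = 20709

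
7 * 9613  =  67291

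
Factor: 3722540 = 2^2*5^1*373^1*499^1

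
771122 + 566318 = 1337440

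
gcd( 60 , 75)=15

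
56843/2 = 56843/2=28421.50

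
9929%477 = 389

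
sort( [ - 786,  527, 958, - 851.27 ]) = [ - 851.27, - 786,527,958]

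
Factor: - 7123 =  - 17^1*419^1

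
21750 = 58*375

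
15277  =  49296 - 34019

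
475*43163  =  20502425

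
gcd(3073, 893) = 1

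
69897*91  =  6360627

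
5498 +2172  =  7670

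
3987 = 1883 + 2104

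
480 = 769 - 289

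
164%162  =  2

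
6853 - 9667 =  - 2814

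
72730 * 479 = 34837670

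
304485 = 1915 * 159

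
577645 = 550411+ 27234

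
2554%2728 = 2554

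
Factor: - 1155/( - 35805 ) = 1/31 = 31^( - 1) 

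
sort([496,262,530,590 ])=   [262,496,  530 , 590 ]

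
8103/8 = 1012 + 7/8 = 1012.88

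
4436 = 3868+568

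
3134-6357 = - 3223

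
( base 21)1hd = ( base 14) 41D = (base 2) 1100101011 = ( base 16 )32b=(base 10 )811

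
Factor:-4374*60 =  - 262440=-2^3*3^8*5^1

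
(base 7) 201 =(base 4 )1203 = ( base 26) 3L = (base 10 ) 99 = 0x63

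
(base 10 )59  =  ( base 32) 1R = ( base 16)3b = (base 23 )2D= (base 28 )23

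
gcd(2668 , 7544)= 92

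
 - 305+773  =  468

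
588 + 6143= 6731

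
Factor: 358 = 2^1*179^1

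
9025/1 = 9025 = 9025.00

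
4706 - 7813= -3107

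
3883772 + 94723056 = 98606828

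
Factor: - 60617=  - 60617^1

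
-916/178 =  - 6 + 76/89 =- 5.15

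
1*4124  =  4124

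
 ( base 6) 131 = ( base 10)55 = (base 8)67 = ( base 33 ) 1m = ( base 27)21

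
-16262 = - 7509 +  - 8753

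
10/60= 1/6 = 0.17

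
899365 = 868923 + 30442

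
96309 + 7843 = 104152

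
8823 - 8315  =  508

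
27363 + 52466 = 79829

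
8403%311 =6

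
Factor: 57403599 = 3^1*11^1*31^1*56113^1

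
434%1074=434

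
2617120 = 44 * 59480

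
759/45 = 253/15 = 16.87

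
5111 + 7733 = 12844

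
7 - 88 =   -  81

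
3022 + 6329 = 9351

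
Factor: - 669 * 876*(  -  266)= 2^3*3^2*7^1*19^1*73^1*223^1= 155887704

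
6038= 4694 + 1344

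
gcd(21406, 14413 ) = 7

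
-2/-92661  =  2/92661 = 0.00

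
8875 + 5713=14588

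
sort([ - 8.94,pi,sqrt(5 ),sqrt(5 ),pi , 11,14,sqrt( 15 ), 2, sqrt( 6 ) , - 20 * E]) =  [ - 20*E,-8.94 , 2, sqrt(5),sqrt ( 5),sqrt(6 ), pi, pi , sqrt(15 ),11, 14]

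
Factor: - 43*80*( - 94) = 323360  =  2^5*5^1*43^1*47^1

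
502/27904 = 251/13952 = 0.02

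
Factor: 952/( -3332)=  - 2^1*7^(- 1 ) = - 2/7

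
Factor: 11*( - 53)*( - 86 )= 2^1  *11^1*43^1*53^1 = 50138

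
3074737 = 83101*37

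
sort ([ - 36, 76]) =[ - 36 , 76]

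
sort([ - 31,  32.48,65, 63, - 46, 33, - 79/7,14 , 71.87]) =[ - 46 ,  -  31, - 79/7,14, 32.48,33,63,65,71.87] 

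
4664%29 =24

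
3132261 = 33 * 94917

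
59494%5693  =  2564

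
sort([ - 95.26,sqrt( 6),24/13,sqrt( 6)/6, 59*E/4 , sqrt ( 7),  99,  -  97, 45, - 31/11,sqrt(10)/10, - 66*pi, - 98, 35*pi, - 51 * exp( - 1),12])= [ - 66*pi, - 98, - 97 , - 95.26, - 51*exp(  -  1 ),-31/11, sqrt( 10)/10,sqrt( 6) /6, 24/13, sqrt ( 6),  sqrt (7 ), 12 , 59*E/4,  45,99,  35*pi] 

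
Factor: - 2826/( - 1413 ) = 2^1 = 2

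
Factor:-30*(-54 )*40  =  64800 = 2^5*3^4 * 5^2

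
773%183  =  41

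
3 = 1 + 2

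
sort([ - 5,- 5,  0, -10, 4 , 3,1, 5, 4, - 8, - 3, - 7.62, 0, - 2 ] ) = [ - 10, - 8, - 7.62,-5, - 5, - 3, - 2, 0, 0, 1 , 3, 4, 4, 5]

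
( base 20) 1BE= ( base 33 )j7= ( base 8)1172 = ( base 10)634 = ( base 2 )1001111010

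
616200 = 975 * 632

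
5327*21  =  111867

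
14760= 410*36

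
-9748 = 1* ( - 9748)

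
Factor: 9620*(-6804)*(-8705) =2^4*3^5*5^2 * 7^1*13^1*37^1 * 1741^1 = 569781248400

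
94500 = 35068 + 59432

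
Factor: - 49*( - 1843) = 7^2*19^1*97^1 = 90307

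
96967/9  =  96967/9 = 10774.11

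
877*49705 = 43591285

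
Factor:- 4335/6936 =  - 5/8 = -2^ (- 3) * 5^1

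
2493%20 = 13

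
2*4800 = 9600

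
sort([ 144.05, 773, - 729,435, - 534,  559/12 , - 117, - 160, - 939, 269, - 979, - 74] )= [ - 979, - 939, - 729, - 534,-160, - 117,-74,559/12, 144.05, 269, 435, 773 ] 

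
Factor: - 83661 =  - 3^1*79^1*353^1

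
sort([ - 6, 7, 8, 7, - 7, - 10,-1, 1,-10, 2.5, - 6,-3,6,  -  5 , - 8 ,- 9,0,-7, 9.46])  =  [ - 10, - 10,  -  9,-8, - 7,-7, - 6,-6, -5, - 3, -1, 0,1, 2.5, 6,7,7,8,9.46]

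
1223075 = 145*8435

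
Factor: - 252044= - 2^2*13^1 * 37^1*131^1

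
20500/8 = 2562 + 1/2= 2562.50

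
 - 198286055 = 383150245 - 581436300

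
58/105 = 58/105= 0.55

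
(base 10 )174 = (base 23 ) 7d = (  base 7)336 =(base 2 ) 10101110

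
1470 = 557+913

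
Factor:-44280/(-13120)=2^( - 3 )*3^3 = 27/8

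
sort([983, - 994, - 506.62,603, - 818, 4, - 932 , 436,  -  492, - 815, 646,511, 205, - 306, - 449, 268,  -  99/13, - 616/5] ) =[ - 994, - 932, - 818, - 815,  -  506.62, - 492, - 449, - 306,-616/5, - 99/13,4, 205,268, 436, 511, 603,646,983]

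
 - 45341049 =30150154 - 75491203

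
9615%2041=1451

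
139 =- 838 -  - 977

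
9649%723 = 250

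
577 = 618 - 41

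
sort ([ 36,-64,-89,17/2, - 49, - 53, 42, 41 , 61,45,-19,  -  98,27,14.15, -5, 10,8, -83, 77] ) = [- 98, -89,  -  83,  -  64,-53,-49, - 19,  -  5, 8,17/2 , 10, 14.15,27,36, 41,42, 45  ,  61,77 ] 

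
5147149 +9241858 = 14389007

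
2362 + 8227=10589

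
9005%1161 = 878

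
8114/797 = 8114/797 = 10.18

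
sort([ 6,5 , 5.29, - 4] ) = [-4,5,5.29 , 6]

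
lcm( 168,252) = 504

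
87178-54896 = 32282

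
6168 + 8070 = 14238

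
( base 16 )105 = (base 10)261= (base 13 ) 171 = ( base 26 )A1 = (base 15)126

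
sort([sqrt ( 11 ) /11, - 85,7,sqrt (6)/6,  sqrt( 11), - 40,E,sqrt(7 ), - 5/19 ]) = [  -  85,-40,-5/19, sqrt (11) /11, sqrt (6) /6, sqrt(7),  E,sqrt(11 ), 7 ]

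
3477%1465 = 547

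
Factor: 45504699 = 3^1*17^1*892249^1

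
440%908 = 440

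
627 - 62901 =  - 62274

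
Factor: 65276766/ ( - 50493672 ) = - 2^( - 2)*3^1 * 17^( - 1 ) * 13751^( - 1 ) *402943^1=- 1208829/935068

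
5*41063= 205315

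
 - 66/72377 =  - 66/72377 = - 0.00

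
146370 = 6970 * 21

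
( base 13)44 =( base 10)56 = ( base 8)70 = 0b111000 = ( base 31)1p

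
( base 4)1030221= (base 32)4P9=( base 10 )4905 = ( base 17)gg9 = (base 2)1001100101001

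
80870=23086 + 57784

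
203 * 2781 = 564543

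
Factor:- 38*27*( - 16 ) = 16416 = 2^5*3^3*19^1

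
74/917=74/917 = 0.08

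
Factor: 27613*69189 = 1910515857 = 3^1*53^1 * 521^1*23063^1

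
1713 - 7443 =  - 5730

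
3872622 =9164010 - 5291388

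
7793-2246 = 5547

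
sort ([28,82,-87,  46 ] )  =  [ -87,  28, 46,82]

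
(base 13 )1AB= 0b100110110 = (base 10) 310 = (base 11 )262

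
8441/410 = 8441/410 = 20.59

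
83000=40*2075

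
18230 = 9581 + 8649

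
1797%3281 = 1797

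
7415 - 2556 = 4859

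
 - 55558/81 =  - 686 + 8/81 = - 685.90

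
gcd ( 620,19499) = 31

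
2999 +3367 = 6366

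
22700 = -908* ( - 25)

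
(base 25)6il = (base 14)1777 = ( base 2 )1000001111101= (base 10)4221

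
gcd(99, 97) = 1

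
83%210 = 83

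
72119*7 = 504833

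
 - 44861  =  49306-94167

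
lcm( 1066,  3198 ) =3198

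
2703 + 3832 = 6535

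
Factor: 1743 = 3^1*7^1*83^1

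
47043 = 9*5227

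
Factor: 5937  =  3^1*1979^1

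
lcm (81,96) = 2592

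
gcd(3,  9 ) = 3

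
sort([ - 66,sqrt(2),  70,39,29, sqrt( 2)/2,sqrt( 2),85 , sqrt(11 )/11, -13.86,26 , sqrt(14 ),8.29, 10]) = [ - 66,-13.86,sqrt( 11 ) /11,sqrt( 2)/2,sqrt ( 2 ), sqrt( 2) , sqrt (14),8.29,10,26,  29, 39,  70, 85] 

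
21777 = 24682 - 2905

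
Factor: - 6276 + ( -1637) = -41^1*193^1 = - 7913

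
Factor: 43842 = 2^1*3^1*7307^1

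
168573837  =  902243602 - 733669765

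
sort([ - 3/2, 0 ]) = [-3/2, 0 ] 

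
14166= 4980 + 9186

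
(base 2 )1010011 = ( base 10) 83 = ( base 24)3B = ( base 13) 65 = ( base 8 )123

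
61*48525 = 2960025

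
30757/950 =30757/950 = 32.38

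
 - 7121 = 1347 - 8468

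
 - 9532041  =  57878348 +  - 67410389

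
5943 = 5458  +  485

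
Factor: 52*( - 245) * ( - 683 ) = 2^2*5^1*7^2*13^1*683^1 = 8701420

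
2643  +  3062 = 5705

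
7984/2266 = 3+593/1133  =  3.52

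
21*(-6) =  - 126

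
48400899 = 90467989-42067090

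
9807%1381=140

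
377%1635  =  377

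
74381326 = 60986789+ 13394537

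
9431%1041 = 62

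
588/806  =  294/403 = 0.73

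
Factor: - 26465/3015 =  - 3^ (-2)*79^1= - 79/9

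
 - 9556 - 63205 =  - 72761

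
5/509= 5/509 = 0.01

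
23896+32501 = 56397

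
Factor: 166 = 2^1*83^1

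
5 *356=1780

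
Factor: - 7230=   -2^1 * 3^1*5^1*241^1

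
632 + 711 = 1343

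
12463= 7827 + 4636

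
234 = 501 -267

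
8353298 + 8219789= 16573087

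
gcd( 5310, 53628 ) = 6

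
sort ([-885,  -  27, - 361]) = [ - 885 ,  -  361, - 27]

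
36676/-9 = -36676/9 = - 4075.11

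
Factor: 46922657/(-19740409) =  -13^(-1)*317^1*809^ (- 1) * 1877^( - 1)*148021^1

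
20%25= 20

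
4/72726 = 2/36363=0.00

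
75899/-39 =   -  75899/39 =- 1946.13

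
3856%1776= 304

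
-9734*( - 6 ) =58404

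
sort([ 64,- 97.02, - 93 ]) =[ - 97.02, - 93,  64 ] 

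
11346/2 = 5673 = 5673.00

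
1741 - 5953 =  - 4212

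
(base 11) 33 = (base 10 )36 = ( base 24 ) 1C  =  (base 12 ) 30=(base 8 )44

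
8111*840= 6813240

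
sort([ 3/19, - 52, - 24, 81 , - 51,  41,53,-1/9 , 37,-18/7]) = [  -  52, - 51, - 24, -18/7,-1/9,3/19,37,41,53, 81 ] 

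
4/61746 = 2/30873 = 0.00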